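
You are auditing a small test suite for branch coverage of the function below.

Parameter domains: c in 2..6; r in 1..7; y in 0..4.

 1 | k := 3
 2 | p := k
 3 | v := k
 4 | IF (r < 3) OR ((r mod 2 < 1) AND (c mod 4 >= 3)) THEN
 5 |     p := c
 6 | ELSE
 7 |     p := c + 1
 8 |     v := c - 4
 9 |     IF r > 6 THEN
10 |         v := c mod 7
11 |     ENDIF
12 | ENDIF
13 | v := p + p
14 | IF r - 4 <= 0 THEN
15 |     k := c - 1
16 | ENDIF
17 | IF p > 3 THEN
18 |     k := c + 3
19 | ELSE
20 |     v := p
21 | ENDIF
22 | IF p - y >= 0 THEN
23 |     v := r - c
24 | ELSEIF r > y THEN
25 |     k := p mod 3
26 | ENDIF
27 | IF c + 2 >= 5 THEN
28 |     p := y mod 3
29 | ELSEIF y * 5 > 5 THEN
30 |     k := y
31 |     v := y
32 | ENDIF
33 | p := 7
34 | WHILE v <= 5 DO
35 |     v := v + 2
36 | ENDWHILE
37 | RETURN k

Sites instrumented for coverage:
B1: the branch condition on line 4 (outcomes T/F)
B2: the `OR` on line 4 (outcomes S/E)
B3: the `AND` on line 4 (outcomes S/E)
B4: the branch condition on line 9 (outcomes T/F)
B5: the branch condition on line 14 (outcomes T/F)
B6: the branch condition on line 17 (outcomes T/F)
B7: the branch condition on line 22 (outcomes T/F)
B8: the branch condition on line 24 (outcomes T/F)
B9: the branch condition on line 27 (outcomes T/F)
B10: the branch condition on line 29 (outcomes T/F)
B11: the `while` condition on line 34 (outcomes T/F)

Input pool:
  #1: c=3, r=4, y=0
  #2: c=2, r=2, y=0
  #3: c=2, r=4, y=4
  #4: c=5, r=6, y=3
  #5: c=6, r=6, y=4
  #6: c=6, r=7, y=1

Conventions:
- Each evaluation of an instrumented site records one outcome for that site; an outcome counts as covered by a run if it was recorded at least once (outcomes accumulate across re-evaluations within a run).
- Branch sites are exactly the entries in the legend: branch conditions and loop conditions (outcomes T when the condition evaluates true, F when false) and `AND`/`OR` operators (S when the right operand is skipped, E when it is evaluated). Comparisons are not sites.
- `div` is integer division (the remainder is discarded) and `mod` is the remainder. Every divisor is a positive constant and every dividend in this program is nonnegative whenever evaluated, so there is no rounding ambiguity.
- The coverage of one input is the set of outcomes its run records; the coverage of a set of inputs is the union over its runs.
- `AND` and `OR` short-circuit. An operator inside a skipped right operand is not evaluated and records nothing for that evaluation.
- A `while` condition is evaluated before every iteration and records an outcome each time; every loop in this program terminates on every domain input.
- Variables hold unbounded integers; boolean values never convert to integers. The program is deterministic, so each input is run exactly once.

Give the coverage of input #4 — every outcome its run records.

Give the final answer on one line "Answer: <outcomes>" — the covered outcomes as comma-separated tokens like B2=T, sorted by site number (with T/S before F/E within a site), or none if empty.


Tracing the run of input #4 (c=5, r=6, y=3):
  B2->E, B3->E, B1->F, B4->F, B5->F, B6->T, B7->T, B9->T, B11->T, B11->T
  B11->T, B11->F
collecting distinct outcomes: B1=F, B2=E, B3=E, B4=F, B5=F, B6=T, B7=T, B9=T, B11=T, B11=F
Answer: B1=F, B2=E, B3=E, B4=F, B5=F, B6=T, B7=T, B9=T, B11=T, B11=F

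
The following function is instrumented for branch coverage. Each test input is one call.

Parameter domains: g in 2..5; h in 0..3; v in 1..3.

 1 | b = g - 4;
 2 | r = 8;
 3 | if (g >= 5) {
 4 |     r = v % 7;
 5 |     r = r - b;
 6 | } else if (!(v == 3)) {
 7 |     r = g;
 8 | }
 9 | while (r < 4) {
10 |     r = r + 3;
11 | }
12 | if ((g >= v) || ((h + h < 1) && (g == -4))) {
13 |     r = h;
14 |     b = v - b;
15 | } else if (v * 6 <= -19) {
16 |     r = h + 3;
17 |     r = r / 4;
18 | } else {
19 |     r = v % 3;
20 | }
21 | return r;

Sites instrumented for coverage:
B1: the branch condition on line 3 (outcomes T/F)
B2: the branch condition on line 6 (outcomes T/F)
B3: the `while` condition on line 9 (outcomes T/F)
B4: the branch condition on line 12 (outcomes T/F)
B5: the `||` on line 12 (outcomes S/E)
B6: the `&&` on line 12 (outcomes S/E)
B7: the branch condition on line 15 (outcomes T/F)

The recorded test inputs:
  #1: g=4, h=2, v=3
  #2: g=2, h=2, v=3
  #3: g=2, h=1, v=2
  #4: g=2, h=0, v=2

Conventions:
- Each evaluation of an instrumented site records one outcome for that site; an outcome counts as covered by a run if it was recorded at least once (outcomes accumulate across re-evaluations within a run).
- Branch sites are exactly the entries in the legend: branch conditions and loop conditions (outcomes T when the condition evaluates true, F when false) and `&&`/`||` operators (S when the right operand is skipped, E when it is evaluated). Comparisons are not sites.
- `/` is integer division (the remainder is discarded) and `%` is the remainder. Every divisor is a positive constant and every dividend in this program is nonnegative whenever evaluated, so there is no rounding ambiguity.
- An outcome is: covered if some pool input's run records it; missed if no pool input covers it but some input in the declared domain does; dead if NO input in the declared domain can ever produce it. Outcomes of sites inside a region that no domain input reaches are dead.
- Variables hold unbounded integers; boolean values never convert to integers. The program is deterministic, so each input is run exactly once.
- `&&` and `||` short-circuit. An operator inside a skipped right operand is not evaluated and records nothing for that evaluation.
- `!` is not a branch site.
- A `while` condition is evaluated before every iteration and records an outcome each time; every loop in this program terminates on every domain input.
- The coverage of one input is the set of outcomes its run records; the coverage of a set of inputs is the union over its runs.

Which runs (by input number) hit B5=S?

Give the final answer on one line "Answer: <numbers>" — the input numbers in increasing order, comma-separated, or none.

input #1 (g=4, h=2, v=3): records B5=S
input #2 (g=2, h=2, v=3): does not record B5=S
input #3 (g=2, h=1, v=2): records B5=S
input #4 (g=2, h=0, v=2): records B5=S

Answer: 1, 3, 4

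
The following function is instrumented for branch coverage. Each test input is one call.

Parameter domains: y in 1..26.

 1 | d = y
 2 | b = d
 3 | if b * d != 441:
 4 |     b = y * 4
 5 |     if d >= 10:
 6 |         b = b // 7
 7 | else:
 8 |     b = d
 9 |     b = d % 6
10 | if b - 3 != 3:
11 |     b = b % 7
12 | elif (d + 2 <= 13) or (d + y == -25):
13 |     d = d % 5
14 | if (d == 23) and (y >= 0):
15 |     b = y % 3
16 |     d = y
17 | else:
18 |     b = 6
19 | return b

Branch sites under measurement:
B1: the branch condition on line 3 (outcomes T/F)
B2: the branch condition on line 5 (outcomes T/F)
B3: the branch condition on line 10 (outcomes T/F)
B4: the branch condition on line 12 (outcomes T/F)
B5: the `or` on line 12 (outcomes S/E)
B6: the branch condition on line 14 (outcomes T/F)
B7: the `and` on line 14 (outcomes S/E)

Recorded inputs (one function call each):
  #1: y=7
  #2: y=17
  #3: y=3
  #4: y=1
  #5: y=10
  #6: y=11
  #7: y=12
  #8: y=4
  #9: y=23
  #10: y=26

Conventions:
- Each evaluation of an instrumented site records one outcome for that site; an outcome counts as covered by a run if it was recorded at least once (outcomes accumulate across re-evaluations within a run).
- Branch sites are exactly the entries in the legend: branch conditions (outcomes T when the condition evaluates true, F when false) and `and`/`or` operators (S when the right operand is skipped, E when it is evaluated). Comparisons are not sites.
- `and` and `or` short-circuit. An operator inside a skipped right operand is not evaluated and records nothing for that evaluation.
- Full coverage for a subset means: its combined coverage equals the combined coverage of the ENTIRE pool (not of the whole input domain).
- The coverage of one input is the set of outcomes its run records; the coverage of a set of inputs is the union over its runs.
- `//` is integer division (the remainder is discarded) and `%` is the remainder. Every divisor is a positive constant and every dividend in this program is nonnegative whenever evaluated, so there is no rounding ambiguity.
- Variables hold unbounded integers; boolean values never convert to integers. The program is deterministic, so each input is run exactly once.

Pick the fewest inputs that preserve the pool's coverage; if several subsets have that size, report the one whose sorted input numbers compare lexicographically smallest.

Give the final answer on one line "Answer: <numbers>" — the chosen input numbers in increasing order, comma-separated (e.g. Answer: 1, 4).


input #1 (y=7): events B1->T, B2->F, B3->T, B7->S, B6->F; covers B1=T, B2=F, B3=T, B6=F, B7=S
input #2 (y=17): events B1->T, B2->T, B3->T, B7->S, B6->F; covers B1=T, B2=T, B3=T, B6=F, B7=S
input #3 (y=3): events B1->T, B2->F, B3->T, B7->S, B6->F; covers B1=T, B2=F, B3=T, B6=F, B7=S
input #4 (y=1): events B1->T, B2->F, B3->T, B7->S, B6->F; covers B1=T, B2=F, B3=T, B6=F, B7=S
input #5 (y=10): events B1->T, B2->T, B3->T, B7->S, B6->F; covers B1=T, B2=T, B3=T, B6=F, B7=S
input #6 (y=11): events B1->T, B2->T, B3->F, B5->S, B4->T, B7->S, B6->F; covers B1=T, B2=T, B3=F, B4=T, B5=S, B6=F, B7=S
input #7 (y=12): events B1->T, B2->T, B3->F, B5->E, B4->F, B7->S, B6->F; covers B1=T, B2=T, B3=F, B4=F, B5=E, B6=F, B7=S
input #8 (y=4): events B1->T, B2->F, B3->T, B7->S, B6->F; covers B1=T, B2=F, B3=T, B6=F, B7=S
input #9 (y=23): events B1->T, B2->T, B3->T, B7->E, B6->T; covers B1=T, B2=T, B3=T, B6=T, B7=E
input #10 (y=26): events B1->T, B2->T, B3->T, B7->S, B6->F; covers B1=T, B2=T, B3=T, B6=F, B7=S
union over all inputs: B1=T, B2=T, B2=F, B3=T, B3=F, B4=T, B4=F, B5=S, B5=E, B6=T, B6=F, B7=S, B7=E (13 outcomes)
size 1 is not enough: best union over all size-1 subsets is 7/13
size 2 is not enough: best union over all size-2 subsets is 10/13
size 3 is not enough: best union over all size-3 subsets is 12/13
inputs {1, 6, 7, 9} (size 4) cover everything; no size-4 subset with a lexicographically smaller index list covers all 13
Answer: 1, 6, 7, 9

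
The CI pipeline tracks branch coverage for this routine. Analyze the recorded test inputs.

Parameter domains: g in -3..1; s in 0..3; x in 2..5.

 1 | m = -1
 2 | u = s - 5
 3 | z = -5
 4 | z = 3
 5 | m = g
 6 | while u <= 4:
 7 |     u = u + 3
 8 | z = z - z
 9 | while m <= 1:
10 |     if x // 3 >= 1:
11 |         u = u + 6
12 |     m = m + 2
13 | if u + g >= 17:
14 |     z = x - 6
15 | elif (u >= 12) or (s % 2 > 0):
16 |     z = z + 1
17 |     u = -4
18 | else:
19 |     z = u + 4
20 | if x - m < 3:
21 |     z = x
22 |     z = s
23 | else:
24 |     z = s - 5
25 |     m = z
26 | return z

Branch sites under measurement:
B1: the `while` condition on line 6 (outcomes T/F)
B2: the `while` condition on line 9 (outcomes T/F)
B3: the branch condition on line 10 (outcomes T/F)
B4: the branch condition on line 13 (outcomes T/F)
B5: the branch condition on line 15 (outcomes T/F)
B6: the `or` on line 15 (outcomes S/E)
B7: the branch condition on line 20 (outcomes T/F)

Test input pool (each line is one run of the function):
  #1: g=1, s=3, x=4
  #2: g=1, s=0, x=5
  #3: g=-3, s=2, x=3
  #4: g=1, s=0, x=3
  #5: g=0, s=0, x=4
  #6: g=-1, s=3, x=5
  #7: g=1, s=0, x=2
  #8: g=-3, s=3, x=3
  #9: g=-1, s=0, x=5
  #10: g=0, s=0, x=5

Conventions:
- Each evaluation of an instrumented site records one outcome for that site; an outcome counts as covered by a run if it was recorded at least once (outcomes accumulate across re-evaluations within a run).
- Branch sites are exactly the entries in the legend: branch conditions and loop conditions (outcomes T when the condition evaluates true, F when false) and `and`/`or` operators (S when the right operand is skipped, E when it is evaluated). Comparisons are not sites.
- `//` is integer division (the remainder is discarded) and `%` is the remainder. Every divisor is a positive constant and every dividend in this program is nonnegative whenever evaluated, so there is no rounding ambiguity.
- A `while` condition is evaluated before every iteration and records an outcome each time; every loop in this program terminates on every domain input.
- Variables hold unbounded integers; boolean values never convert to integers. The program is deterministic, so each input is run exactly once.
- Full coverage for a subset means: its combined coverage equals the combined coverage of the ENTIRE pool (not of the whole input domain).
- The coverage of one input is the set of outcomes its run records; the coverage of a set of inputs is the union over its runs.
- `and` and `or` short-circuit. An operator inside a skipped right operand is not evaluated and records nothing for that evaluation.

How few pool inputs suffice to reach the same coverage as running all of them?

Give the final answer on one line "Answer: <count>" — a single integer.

input #1 (g=1, s=3, x=4): covers B1=T, B1=F, B2=T, B2=F, B3=T, B4=F, B5=T, B6=S, B7=T
input #2 (g=1, s=0, x=5): covers B1=T, B1=F, B2=T, B2=F, B3=T, B4=F, B5=T, B6=S, B7=T
input #3 (g=-3, s=2, x=3): covers B1=T, B1=F, B2=T, B2=F, B3=T, B4=T, B7=T
input #4 (g=1, s=0, x=3): covers B1=T, B1=F, B2=T, B2=F, B3=T, B4=F, B5=T, B6=S, B7=T
input #5 (g=0, s=0, x=4): covers B1=T, B1=F, B2=T, B2=F, B3=T, B4=F, B5=T, B6=S, B7=T
input #6 (g=-1, s=3, x=5): covers B1=T, B1=F, B2=T, B2=F, B3=T, B4=T, B7=T
input #7 (g=1, s=0, x=2): covers B1=T, B1=F, B2=T, B2=F, B3=F, B4=F, B5=F, B6=E, B7=T
input #8 (g=-3, s=3, x=3): covers B1=T, B1=F, B2=T, B2=F, B3=T, B4=T, B7=T
input #9 (g=-1, s=0, x=5): covers B1=T, B1=F, B2=T, B2=F, B3=T, B4=T, B7=T
input #10 (g=0, s=0, x=5): covers B1=T, B1=F, B2=T, B2=F, B3=T, B4=F, B5=T, B6=S, B7=F
together the pool reaches 14 outcomes: B1=T, B1=F, B2=T, B2=F, B3=T, B3=F, B4=T, B4=F, B5=T, B5=F, B6=S, B6=E, B7=T, B7=F
size 1 is not enough: best union over all size-1 subsets is 9/14
size 2 is not enough: best union over all size-2 subsets is 13/14
the canonical winner is {3, 7, 10}: size 3, full 14-outcome coverage, earliest index list among size-3 covers

Answer: 3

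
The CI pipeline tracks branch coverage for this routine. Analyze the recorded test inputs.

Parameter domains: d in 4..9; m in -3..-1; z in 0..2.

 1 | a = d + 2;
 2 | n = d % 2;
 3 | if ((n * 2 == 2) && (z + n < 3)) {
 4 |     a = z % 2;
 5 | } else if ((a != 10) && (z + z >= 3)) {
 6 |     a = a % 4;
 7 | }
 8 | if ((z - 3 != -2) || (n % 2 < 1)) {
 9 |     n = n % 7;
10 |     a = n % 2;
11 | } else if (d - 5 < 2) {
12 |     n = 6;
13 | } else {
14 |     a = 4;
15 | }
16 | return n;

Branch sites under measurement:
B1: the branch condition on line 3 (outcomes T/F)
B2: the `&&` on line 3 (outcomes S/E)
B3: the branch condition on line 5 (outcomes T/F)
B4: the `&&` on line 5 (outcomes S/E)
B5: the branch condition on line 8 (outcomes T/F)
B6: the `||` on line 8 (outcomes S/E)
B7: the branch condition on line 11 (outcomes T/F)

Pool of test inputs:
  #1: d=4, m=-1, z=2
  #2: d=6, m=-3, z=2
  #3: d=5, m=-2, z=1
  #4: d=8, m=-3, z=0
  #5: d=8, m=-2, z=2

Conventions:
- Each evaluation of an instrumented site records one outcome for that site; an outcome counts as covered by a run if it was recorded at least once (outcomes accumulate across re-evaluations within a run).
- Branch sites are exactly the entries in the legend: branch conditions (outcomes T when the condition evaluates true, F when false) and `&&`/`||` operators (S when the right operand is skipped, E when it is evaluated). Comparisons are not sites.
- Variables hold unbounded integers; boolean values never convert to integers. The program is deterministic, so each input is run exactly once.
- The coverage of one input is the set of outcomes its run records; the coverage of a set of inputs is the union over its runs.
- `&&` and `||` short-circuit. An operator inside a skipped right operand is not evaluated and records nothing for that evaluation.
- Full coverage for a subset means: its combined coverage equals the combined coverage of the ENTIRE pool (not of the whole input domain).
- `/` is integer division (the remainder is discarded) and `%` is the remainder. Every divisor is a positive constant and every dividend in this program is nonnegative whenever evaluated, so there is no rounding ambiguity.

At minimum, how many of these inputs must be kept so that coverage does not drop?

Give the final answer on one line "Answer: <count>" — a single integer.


run #1 (d=4, m=-1, z=2) records B1=F, B2=S, B3=T, B4=E, B5=T, B6=S
run #2 (d=6, m=-3, z=2) records B1=F, B2=S, B3=T, B4=E, B5=T, B6=S
run #3 (d=5, m=-2, z=1) records B1=T, B2=E, B5=F, B6=E, B7=T
run #4 (d=8, m=-3, z=0) records B1=F, B2=S, B3=F, B4=S, B5=T, B6=S
run #5 (d=8, m=-2, z=2) records B1=F, B2=S, B3=F, B4=S, B5=T, B6=S
together the pool reaches 13 outcomes: B1=T, B1=F, B2=S, B2=E, B3=T, B3=F, B4=S, B4=E, B5=T, B5=F, B6=S, B6=E, B7=T
no size-1 subset reaches all 13 outcomes (best union: 6/13)
no size-2 subset reaches all 13 outcomes (best union: 11/13)
inputs {1, 3, 4} (size 3) cover everything; no size-3 subset with a lexicographically smaller index list covers all 13
Answer: 3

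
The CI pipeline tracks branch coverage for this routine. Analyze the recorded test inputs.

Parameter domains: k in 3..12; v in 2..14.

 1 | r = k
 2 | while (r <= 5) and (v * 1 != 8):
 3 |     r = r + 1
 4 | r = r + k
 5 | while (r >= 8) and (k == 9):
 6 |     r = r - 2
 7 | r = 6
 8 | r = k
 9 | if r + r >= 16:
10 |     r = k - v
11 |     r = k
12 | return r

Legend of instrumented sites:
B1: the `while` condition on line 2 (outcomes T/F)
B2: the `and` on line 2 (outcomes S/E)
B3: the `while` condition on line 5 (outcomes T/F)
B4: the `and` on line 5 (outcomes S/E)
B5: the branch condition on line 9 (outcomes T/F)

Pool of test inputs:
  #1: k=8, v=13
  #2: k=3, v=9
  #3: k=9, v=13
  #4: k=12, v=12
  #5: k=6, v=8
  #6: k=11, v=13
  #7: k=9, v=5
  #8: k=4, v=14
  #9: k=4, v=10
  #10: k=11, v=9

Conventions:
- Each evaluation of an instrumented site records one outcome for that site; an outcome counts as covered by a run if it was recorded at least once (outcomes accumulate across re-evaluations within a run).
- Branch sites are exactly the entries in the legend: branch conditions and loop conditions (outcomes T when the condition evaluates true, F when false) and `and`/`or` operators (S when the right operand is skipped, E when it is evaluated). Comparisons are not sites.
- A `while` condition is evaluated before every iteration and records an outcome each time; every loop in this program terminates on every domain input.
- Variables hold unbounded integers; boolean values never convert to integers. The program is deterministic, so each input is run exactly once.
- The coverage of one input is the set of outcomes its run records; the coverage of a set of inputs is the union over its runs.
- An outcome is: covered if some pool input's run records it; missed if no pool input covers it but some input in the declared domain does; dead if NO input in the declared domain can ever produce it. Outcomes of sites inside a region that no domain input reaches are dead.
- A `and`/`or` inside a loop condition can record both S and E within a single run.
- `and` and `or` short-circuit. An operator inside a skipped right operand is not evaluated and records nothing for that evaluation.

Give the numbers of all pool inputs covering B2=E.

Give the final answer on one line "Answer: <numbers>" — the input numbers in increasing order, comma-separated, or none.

input #1 (k=8, v=13): does not produce B2=E
input #2 (k=3, v=9): produces B2=E
input #3 (k=9, v=13): does not produce B2=E
input #4 (k=12, v=12): does not produce B2=E
input #5 (k=6, v=8): does not produce B2=E
input #6 (k=11, v=13): does not produce B2=E
input #7 (k=9, v=5): does not produce B2=E
input #8 (k=4, v=14): produces B2=E
input #9 (k=4, v=10): produces B2=E
input #10 (k=11, v=9): does not produce B2=E

Answer: 2, 8, 9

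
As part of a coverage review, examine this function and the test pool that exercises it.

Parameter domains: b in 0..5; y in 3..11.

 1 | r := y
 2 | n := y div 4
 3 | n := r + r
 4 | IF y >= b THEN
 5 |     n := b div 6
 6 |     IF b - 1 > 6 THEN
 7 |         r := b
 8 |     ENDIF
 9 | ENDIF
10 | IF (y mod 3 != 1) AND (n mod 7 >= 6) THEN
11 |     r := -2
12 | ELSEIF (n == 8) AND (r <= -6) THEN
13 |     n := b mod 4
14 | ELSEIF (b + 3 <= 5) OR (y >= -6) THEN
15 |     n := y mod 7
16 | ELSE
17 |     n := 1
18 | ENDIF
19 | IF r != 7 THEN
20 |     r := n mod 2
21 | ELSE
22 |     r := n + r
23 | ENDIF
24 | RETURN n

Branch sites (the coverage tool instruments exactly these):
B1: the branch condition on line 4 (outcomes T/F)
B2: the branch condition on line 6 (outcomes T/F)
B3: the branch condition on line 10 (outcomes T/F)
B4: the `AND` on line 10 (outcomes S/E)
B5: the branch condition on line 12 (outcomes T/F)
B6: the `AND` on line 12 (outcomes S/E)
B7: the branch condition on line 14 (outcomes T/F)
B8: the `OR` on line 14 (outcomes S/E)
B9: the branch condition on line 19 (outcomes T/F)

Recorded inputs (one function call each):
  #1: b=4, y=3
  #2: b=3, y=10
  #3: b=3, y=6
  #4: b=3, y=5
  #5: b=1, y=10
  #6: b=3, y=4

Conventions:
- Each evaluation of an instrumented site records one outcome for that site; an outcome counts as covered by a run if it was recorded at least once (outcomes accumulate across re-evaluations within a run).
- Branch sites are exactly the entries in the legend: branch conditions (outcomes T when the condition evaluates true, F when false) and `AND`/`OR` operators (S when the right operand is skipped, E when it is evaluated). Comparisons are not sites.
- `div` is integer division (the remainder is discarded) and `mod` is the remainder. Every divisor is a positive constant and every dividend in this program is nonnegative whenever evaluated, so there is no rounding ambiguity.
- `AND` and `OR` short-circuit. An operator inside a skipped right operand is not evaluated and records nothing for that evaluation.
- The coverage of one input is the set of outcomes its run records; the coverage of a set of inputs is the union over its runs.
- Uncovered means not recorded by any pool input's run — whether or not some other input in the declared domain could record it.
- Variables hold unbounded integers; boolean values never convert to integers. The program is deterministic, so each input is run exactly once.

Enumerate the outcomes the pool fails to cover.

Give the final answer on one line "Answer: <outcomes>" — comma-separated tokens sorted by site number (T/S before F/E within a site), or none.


run #1 (b=4, y=3) runs B1->F, B4->E, B3->T, B9->T; records B1=F, B3=T, B4=E, B9=T
run #2 (b=3, y=10) runs B1->T, B2->F, B4->S, B3->F, B6->S, B5->F, B8->E, B7->T, B9->T; records B1=T, B2=F, B3=F, B4=S, B5=F, B6=S, B7=T, B8=E, B9=T
run #3 (b=3, y=6) runs B1->T, B2->F, B4->E, B3->F, B6->S, B5->F, B8->E, B7->T, B9->T; records B1=T, B2=F, B3=F, B4=E, B5=F, B6=S, B7=T, B8=E, B9=T
run #4 (b=3, y=5) runs B1->T, B2->F, B4->E, B3->F, B6->S, B5->F, B8->E, B7->T, B9->T; records B1=T, B2=F, B3=F, B4=E, B5=F, B6=S, B7=T, B8=E, B9=T
run #5 (b=1, y=10) runs B1->T, B2->F, B4->S, B3->F, B6->S, B5->F, B8->S, B7->T, B9->T; records B1=T, B2=F, B3=F, B4=S, B5=F, B6=S, B7=T, B8=S, B9=T
run #6 (b=3, y=4) runs B1->T, B2->F, B4->S, B3->F, B6->S, B5->F, B8->E, B7->T, B9->T; records B1=T, B2=F, B3=F, B4=S, B5=F, B6=S, B7=T, B8=E, B9=T
union over the pool: B1=T, B1=F, B2=F, B3=T, B3=F, B4=S, B4=E, B5=F, B6=S, B7=T, B8=S, B8=E, B9=T
uncovered (5 of 18): B2=T, B5=T, B6=E, B7=F, B9=F
Answer: B2=T, B5=T, B6=E, B7=F, B9=F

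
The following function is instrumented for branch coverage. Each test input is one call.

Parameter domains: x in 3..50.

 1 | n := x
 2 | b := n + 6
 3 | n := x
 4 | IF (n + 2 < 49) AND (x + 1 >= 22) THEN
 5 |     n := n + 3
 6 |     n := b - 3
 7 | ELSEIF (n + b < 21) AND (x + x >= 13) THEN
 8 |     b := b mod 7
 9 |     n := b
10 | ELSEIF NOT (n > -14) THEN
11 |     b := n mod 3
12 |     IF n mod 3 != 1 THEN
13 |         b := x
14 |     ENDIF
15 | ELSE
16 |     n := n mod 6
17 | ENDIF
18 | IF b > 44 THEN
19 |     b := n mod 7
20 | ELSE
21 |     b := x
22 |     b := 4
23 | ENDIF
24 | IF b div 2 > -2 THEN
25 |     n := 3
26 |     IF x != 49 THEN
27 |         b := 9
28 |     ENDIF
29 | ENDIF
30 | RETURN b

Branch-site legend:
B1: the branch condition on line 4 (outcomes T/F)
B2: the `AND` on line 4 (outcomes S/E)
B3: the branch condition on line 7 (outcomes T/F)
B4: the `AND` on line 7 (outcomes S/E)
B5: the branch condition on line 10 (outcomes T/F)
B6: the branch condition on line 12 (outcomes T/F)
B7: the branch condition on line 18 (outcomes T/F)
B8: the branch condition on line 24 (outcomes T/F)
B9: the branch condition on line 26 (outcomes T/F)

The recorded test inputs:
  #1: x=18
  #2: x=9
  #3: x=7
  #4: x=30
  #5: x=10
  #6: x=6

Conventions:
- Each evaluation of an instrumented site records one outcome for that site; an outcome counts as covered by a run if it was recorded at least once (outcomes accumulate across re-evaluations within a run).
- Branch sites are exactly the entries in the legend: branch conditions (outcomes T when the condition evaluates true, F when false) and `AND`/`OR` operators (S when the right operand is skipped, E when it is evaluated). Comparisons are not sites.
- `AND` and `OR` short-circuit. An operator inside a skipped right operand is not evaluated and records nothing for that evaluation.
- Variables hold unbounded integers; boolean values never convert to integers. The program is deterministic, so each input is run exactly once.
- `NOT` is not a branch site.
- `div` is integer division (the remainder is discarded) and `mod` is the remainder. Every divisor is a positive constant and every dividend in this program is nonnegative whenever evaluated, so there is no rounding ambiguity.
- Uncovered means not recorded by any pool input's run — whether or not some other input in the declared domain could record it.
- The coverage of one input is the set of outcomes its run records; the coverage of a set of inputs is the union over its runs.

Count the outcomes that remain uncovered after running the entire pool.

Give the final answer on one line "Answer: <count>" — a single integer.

test 1 (x=18) fires B2->E, B1->F, B4->S, B3->F, B5->F, B7->F, B8->T, B9->T; hits B1=F, B2=E, B3=F, B4=S, B5=F, B7=F, B8=T, B9=T
test 2 (x=9) fires B2->E, B1->F, B4->S, B3->F, B5->F, B7->F, B8->T, B9->T; hits B1=F, B2=E, B3=F, B4=S, B5=F, B7=F, B8=T, B9=T
test 3 (x=7) fires B2->E, B1->F, B4->E, B3->T, B7->F, B8->T, B9->T; hits B1=F, B2=E, B3=T, B4=E, B7=F, B8=T, B9=T
test 4 (x=30) fires B2->E, B1->T, B7->F, B8->T, B9->T; hits B1=T, B2=E, B7=F, B8=T, B9=T
test 5 (x=10) fires B2->E, B1->F, B4->S, B3->F, B5->F, B7->F, B8->T, B9->T; hits B1=F, B2=E, B3=F, B4=S, B5=F, B7=F, B8=T, B9=T
test 6 (x=6) fires B2->E, B1->F, B4->E, B3->F, B5->F, B7->F, B8->T, B9->T; hits B1=F, B2=E, B3=F, B4=E, B5=F, B7=F, B8=T, B9=T
union over the pool: B1=T, B1=F, B2=E, B3=T, B3=F, B4=S, B4=E, B5=F, B7=F, B8=T, B9=T
uncovered (7 of 18): B2=S, B5=T, B6=T, B6=F, B7=T, B8=F, B9=F

Answer: 7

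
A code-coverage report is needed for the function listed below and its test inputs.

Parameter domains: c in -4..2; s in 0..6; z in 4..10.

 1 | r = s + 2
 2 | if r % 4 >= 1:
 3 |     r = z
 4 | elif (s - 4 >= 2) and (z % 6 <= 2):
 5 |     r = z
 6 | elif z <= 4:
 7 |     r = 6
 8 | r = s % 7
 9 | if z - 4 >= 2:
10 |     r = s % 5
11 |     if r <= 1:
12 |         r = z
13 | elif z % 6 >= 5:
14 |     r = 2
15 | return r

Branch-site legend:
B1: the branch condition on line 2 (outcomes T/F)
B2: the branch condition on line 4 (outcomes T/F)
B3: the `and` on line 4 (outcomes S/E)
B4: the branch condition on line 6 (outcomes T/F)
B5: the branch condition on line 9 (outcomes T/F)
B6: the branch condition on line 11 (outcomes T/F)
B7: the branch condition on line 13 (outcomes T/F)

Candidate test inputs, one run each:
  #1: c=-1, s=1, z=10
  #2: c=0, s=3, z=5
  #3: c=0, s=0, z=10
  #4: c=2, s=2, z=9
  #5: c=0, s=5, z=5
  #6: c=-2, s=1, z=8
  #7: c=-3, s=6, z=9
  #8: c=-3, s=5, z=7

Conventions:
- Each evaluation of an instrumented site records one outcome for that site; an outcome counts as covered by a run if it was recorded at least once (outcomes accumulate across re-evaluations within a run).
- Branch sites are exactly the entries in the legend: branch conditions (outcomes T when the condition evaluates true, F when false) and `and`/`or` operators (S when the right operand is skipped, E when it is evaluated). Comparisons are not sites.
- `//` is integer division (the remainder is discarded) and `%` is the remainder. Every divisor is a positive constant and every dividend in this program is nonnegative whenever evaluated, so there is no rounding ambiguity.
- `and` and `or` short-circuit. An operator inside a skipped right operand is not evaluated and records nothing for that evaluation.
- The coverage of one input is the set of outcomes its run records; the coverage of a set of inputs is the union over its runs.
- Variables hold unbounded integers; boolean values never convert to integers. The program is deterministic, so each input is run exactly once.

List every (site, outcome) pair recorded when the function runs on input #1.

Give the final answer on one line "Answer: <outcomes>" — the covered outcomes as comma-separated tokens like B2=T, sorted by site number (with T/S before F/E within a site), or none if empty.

Event log for input #1 (c=-1, s=1, z=10):
  B1->T, B5->T, B6->T
collecting distinct outcomes: B1=T, B5=T, B6=T

Answer: B1=T, B5=T, B6=T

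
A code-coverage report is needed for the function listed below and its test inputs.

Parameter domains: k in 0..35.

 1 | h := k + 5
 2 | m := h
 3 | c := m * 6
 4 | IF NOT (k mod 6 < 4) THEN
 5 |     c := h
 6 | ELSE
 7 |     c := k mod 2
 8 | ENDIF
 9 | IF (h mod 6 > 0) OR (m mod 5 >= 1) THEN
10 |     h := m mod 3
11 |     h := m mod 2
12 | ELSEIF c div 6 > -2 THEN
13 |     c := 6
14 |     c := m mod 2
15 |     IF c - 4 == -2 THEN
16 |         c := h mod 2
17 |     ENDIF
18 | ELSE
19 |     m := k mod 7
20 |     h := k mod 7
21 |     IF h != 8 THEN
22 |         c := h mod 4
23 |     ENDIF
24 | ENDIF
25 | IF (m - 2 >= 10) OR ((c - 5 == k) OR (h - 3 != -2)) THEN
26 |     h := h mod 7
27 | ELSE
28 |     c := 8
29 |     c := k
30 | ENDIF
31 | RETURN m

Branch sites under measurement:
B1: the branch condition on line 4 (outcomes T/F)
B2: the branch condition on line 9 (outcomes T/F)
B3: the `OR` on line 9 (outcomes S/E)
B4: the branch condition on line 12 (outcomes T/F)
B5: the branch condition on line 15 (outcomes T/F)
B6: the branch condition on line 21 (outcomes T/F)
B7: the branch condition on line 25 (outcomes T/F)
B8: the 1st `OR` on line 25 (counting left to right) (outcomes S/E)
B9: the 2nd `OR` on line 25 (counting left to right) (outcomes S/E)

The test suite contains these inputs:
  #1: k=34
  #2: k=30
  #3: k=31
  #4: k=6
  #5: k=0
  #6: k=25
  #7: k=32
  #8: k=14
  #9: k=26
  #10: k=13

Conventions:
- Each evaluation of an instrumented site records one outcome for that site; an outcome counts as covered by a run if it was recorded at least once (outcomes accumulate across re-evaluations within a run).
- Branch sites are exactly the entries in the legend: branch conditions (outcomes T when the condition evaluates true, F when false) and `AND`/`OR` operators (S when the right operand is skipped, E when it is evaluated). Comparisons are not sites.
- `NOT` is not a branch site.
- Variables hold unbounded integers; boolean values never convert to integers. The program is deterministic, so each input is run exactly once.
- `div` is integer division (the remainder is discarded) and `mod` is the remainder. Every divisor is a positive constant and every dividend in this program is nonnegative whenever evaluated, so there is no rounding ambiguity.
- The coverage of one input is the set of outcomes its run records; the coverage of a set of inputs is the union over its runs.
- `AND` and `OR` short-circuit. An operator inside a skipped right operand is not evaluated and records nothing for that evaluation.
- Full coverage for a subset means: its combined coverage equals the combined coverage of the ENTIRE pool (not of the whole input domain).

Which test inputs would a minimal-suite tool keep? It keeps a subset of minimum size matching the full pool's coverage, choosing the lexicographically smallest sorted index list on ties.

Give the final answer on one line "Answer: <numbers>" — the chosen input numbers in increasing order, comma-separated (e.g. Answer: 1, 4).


input #1, k=34: outcomes B1=T, B2=T, B3=S, B7=T, B8=S
input #2, k=30: outcomes B1=F, B2=T, B3=S, B7=T, B8=S
input #3, k=31: outcomes B1=F, B2=T, B3=E, B7=T, B8=S
input #4, k=6: outcomes B1=F, B2=T, B3=S, B7=F, B8=E, B9=E
input #5, k=0: outcomes B1=F, B2=T, B3=S, B7=F, B8=E, B9=E
input #6, k=25: outcomes B1=F, B2=F, B3=E, B4=T, B5=F, B7=T, B8=S
input #7, k=32: outcomes B1=F, B2=T, B3=S, B7=T, B8=S
input #8, k=14: outcomes B1=F, B2=T, B3=S, B7=T, B8=S
input #9, k=26: outcomes B1=F, B2=T, B3=S, B7=T, B8=S
input #10, k=13: outcomes B1=F, B2=T, B3=E, B7=T, B8=S
union over all inputs: B1=T, B1=F, B2=T, B2=F, B3=S, B3=E, B4=T, B5=F, B7=T, B7=F, B8=S, B8=E, B9=E (13 outcomes)
every size-1 subset falls short of the 13 outcomes (best: 7/13)
every size-2 subset falls short of the 13 outcomes (best: 12/13)
the canonical winner is {1, 4, 6}: size 3, full 13-outcome coverage, earliest index list among size-3 covers
Answer: 1, 4, 6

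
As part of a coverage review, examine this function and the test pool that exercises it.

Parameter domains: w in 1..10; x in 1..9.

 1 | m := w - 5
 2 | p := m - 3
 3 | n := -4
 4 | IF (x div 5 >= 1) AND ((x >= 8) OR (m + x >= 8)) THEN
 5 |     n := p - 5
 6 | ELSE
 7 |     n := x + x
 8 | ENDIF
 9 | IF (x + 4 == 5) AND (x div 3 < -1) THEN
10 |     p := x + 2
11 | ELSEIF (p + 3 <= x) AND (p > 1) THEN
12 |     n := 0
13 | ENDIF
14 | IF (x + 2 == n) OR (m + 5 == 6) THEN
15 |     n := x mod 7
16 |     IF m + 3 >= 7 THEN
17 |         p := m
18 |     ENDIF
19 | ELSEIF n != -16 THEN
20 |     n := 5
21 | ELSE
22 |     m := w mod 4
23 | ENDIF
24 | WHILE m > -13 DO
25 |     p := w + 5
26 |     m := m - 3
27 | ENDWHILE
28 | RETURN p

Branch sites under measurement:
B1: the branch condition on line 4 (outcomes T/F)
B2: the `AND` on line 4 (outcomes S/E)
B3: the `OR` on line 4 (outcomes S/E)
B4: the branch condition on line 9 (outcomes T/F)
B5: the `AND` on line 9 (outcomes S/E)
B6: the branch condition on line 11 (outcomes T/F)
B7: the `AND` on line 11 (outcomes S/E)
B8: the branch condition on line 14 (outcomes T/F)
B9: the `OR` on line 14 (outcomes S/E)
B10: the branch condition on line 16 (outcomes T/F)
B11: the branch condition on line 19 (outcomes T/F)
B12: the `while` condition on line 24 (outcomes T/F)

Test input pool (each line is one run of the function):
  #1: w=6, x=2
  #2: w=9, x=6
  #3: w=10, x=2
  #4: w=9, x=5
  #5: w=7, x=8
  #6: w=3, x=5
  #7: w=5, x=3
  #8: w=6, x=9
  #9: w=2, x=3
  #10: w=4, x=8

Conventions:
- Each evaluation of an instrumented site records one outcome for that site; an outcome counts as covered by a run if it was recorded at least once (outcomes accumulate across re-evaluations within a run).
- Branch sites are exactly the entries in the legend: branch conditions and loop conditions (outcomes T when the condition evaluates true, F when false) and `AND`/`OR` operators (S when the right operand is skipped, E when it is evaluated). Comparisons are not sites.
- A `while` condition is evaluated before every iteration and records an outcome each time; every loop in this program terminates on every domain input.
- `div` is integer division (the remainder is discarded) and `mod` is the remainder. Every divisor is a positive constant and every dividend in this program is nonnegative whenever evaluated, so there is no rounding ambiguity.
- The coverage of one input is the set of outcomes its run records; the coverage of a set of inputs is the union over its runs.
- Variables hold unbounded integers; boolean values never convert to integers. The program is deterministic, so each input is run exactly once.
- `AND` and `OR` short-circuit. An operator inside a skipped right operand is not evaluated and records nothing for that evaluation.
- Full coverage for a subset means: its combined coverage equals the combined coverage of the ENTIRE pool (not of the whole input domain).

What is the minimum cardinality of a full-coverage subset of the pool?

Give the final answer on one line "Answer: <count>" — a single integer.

run #1 (w=6, x=2) runs B2->S, B1->F, B5->S, B4->F, B7->E, B6->F, B9->S, B8->T, B10->F, B12->T, B12->T, B12->T, B12->T, B12->T, ...; records B1=F, B2=S, B4=F, B5=S, B6=F, B7=E, B8=T, B9=S, B10=F, B12=T, B12=F
run #2 (w=9, x=6) runs B2->E, B3->E, B1->T, B5->S, B4->F, B7->E, B6->F, B9->E, B8->F, B11->T, B12->T, B12->T, B12->T, B12->T, ...; records B1=T, B2=E, B3=E, B4=F, B5=S, B6=F, B7=E, B8=F, B9=E, B11=T, B12=T, B12=F
run #3 (w=10, x=2) runs B2->S, B1->F, B5->S, B4->F, B7->S, B6->F, B9->S, B8->T, B10->T, B12->T, B12->T, B12->T, B12->T, B12->T, ...; records B1=F, B2=S, B4=F, B5=S, B6=F, B7=S, B8=T, B9=S, B10=T, B12=T, B12=F
run #4 (w=9, x=5) runs B2->E, B3->E, B1->T, B5->S, B4->F, B7->E, B6->F, B9->E, B8->F, B11->T, B12->T, B12->T, B12->T, B12->T, ...; records B1=T, B2=E, B3=E, B4=F, B5=S, B6=F, B7=E, B8=F, B9=E, B11=T, B12=T, B12=F
run #5 (w=7, x=8) runs B2->E, B3->S, B1->T, B5->S, B4->F, B7->E, B6->F, B9->E, B8->F, B11->T, B12->T, B12->T, B12->T, B12->T, ...; records B1=T, B2=E, B3=S, B4=F, B5=S, B6=F, B7=E, B8=F, B9=E, B11=T, B12=T, B12=F
run #6 (w=3, x=5) runs B2->E, B3->E, B1->F, B5->S, B4->F, B7->E, B6->F, B9->E, B8->F, B11->T, B12->T, B12->T, B12->T, B12->T, ...; records B1=F, B2=E, B3=E, B4=F, B5=S, B6=F, B7=E, B8=F, B9=E, B11=T, B12=T, B12=F
run #7 (w=5, x=3) runs B2->S, B1->F, B5->S, B4->F, B7->E, B6->F, B9->E, B8->F, B11->T, B12->T, B12->T, B12->T, B12->T, B12->T, ...; records B1=F, B2=S, B4=F, B5=S, B6=F, B7=E, B8=F, B9=E, B11=T, B12=T, B12=F
run #8 (w=6, x=9) runs B2->E, B3->S, B1->T, B5->S, B4->F, B7->E, B6->F, B9->E, B8->T, B10->F, B12->T, B12->T, B12->T, B12->T, ...; records B1=T, B2=E, B3=S, B4=F, B5=S, B6=F, B7=E, B8=T, B9=E, B10=F, B12=T, B12=F
run #9 (w=2, x=3) runs B2->S, B1->F, B5->S, B4->F, B7->E, B6->F, B9->E, B8->F, B11->T, B12->T, B12->T, B12->T, B12->T, B12->F; records B1=F, B2=S, B4=F, B5=S, B6=F, B7=E, B8=F, B9=E, B11=T, B12=T, B12=F
run #10 (w=4, x=8) runs B2->E, B3->S, B1->T, B5->S, B4->F, B7->E, B6->F, B9->E, B8->F, B11->T, B12->T, B12->T, B12->T, B12->T, ...; records B1=T, B2=E, B3=S, B4=F, B5=S, B6=F, B7=E, B8=F, B9=E, B11=T, B12=T, B12=F
union over all inputs: B1=T, B1=F, B2=S, B2=E, B3=S, B3=E, B4=F, B5=S, B6=F, B7=S, B7=E, B8=T, B8=F, B9=S, B9=E, B10=T, B10=F, B11=T, B12=T, B12=F (20 outcomes)
no size-1 subset reaches all 20 outcomes (best union: 12/20)
no size-2 subset reaches all 20 outcomes (best union: 18/20)
size 3: inputs {2, 3, 8} cover all 20 outcomes, and no lexicographically smaller subset of this size does

Answer: 3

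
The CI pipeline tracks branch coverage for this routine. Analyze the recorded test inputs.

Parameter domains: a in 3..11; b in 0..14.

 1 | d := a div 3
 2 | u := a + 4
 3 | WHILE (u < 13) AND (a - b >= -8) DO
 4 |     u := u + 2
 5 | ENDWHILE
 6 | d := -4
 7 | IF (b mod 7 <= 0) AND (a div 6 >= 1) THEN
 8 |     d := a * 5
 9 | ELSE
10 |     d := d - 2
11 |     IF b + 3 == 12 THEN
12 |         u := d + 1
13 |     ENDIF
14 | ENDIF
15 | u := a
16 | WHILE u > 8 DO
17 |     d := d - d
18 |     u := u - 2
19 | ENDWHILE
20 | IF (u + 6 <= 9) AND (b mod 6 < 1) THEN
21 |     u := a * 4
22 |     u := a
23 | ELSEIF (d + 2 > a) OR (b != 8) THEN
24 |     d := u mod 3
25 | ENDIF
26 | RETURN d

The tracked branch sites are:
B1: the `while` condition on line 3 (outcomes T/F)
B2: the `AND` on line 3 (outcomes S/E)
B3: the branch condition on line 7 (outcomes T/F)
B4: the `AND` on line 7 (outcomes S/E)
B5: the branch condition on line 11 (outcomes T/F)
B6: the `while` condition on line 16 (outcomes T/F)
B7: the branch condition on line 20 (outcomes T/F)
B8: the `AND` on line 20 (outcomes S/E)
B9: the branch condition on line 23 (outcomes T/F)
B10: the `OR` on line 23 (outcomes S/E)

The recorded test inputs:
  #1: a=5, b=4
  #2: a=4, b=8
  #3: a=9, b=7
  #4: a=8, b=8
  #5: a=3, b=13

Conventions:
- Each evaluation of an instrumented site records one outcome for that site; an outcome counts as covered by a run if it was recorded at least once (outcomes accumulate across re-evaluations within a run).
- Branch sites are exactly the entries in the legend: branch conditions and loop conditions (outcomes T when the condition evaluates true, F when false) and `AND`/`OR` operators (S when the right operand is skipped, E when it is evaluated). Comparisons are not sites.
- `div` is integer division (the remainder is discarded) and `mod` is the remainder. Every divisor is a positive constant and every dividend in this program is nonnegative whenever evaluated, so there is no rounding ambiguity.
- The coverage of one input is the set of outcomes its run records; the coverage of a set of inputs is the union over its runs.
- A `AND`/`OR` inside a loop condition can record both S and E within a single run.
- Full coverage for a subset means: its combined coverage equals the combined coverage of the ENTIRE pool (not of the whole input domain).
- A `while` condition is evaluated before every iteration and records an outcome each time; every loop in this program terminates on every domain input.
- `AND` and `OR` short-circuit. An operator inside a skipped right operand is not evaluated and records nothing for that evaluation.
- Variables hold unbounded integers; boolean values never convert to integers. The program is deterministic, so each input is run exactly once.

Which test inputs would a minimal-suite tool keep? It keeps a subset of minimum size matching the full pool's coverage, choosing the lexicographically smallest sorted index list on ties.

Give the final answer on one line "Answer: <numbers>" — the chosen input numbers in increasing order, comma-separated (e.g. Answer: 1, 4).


#1 (a=5, b=4) -> B2->E, B1->T, B2->E, B1->T, B2->S, B1->F, B4->S, B3->F, B5->F, B6->F, B8->S, B7->F, B10->E, B9->T; covered: B1=T, B1=F, B2=S, B2=E, B3=F, B4=S, B5=F, B6=F, B7=F, B8=S, B9=T, B10=E
#2 (a=4, b=8) -> B2->E, B1->T, B2->E, B1->T, B2->E, B1->T, B2->S, B1->F, B4->S, B3->F, B5->F, B6->F, B8->S, B7->F, ...; covered: B1=T, B1=F, B2=S, B2=E, B3=F, B4=S, B5=F, B6=F, B7=F, B8=S, B9=F, B10=E
#3 (a=9, b=7) -> B2->S, B1->F, B4->E, B3->T, B6->T, B6->F, B8->S, B7->F, B10->E, B9->T; covered: B1=F, B2=S, B3=T, B4=E, B6=T, B6=F, B7=F, B8=S, B9=T, B10=E
#4 (a=8, b=8) -> B2->E, B1->T, B2->S, B1->F, B4->S, B3->F, B5->F, B6->F, B8->S, B7->F, B10->E, B9->F; covered: B1=T, B1=F, B2=S, B2=E, B3=F, B4=S, B5=F, B6=F, B7=F, B8=S, B9=F, B10=E
#5 (a=3, b=13) -> B2->E, B1->F, B4->S, B3->F, B5->F, B6->F, B8->E, B7->F, B10->E, B9->T; covered: B1=F, B2=E, B3=F, B4=S, B5=F, B6=F, B7=F, B8=E, B9=T, B10=E
pool-wide coverage (17 outcomes): B1=T, B1=F, B2=S, B2=E, B3=T, B3=F, B4=S, B4=E, B5=F, B6=T, B6=F, B7=F, B8=S, B8=E, B9=T, B9=F, B10=E
size 1 is not enough: best union over all size-1 subsets is 12/17
size 2 is not enough: best union over all size-2 subsets is 16/17
inputs {2, 3, 5} (size 3) cover everything; no size-3 subset with a lexicographically smaller index list covers all 17
Answer: 2, 3, 5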